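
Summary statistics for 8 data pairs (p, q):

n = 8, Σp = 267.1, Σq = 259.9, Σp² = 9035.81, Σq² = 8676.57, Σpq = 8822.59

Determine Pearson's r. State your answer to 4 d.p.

0.8754

r = (nΣpq − ΣpΣq) / √[(nΣp² − (Σp)²)(nΣq² − (Σq)²)]
Numerator: 8×8822.59 − 267.1×259.9 = 1161.43
Denominator: √[(72286.48 − 71342.41)(69412.56 − 67548.01)] = √[944.07 × 1864.55] = 1326.7501
r = 1161.43 / 1326.7501 ≈ 0.8754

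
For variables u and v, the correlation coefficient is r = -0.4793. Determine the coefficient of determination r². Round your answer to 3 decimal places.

r² = (-0.4793)² = 0.230

0.230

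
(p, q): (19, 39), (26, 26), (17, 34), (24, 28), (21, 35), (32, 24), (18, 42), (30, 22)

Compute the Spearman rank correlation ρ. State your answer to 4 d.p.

Rank p: 3, 6, 1, 5, 4, 8, 2, 7
Rank q: 7, 3, 5, 4, 6, 2, 8, 1
d = rank(p) − rank(q): -4, 3, -4, 1, -2, 6, -6, 6; Σd² = 154
ρ = 1 − 6Σd² / [n(n²−1)] = 1 − 6×154 / (8×63) = 1 − 924/504 ≈ -0.8333

-0.8333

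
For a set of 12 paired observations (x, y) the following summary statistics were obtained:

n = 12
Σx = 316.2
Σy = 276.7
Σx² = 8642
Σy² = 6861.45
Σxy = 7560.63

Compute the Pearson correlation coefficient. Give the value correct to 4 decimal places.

0.6978

r = (nΣxy − ΣxΣy) / √[(nΣx² − (Σx)²)(nΣy² − (Σy)²)]
Numerator: 12×7560.63 − 316.2×276.7 = 3235.02
Denominator: √[(103704 − 99982.44)(82337.4 − 76562.89)] = √[3721.56 × 5774.51] = 4635.7508
r = 3235.02 / 4635.7508 ≈ 0.6978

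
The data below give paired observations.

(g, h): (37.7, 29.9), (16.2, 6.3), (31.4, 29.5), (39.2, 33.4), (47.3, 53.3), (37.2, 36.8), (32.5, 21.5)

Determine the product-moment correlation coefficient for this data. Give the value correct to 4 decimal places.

n = 7, Σg = 241.5, Σh = 210.7, Σg² = 8883.71, Σh² = 7576.89, Σgh = 8053.67
nΣgh − ΣgΣh = 56375.69 − 50884.05 = 5491.64
nΣg² − (Σg)² = 62185.97 − 58322.25 = 3863.72; nΣh² − (Σh)² = 53038.23 − 44394.49 = 8643.74
r = 5491.64 / √(3863.72 × 8643.74) = 5491.64 / 5779.0130 ≈ 0.9503

0.9503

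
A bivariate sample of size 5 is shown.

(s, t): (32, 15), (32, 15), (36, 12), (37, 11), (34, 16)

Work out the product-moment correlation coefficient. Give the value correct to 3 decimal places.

n = 5, Σs = 171, Σt = 69, Σs² = 5869, Σt² = 971, Σst = 2343
nΣst − ΣsΣt = 11715 − 11799 = -84
nΣs² − (Σs)² = 29345 − 29241 = 104; nΣt² − (Σt)² = 4855 − 4761 = 94
r = -84 / √(104 × 94) = -84 / 98.8737 ≈ -0.850

-0.850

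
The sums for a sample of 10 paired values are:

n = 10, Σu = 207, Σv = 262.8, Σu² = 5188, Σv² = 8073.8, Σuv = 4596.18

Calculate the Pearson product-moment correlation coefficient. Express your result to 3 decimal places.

-0.822

r = (nΣuv − ΣuΣv) / √[(nΣu² − (Σu)²)(nΣv² − (Σv)²)]
Numerator: 10×4596.18 − 207×262.8 = -8437.8
Denominator: √[(51880 − 42849)(80738 − 69063.84)] = √[9031 × 11674.16] = 10267.8790
r = -8437.8 / 10267.8790 ≈ -0.822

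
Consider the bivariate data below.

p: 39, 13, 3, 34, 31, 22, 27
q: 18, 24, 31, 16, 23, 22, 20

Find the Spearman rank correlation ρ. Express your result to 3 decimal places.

-0.857

Rank p: 7, 2, 1, 6, 5, 3, 4
Rank q: 2, 6, 7, 1, 5, 4, 3
d = rank(p) − rank(q): 5, -4, -6, 5, 0, -1, 1; Σd² = 104
ρ = 1 − 6Σd² / [n(n²−1)] = 1 − 6×104 / (7×48) = 1 − 624/336 ≈ -0.857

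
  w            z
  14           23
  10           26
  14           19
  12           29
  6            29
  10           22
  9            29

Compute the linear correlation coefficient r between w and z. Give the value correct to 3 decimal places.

-0.655

n = 7, Σw = 75, Σz = 177, Σw² = 853, Σz² = 4573, Σwz = 1851
nΣwz − ΣwΣz = 12957 − 13275 = -318
nΣw² − (Σw)² = 5971 − 5625 = 346; nΣz² − (Σz)² = 32011 − 31329 = 682
r = -318 / √(346 × 682) = -318 / 485.7695 ≈ -0.655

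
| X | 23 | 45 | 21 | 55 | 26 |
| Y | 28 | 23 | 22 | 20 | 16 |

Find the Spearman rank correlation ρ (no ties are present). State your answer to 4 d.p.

-0.3000

Rank X: 2, 4, 1, 5, 3
Rank Y: 5, 4, 3, 2, 1
d = rank(X) − rank(Y): -3, 0, -2, 3, 2; Σd² = 26
ρ = 1 − 6Σd² / [n(n²−1)] = 1 − 6×26 / (5×24) = 1 − 156/120 ≈ -0.3000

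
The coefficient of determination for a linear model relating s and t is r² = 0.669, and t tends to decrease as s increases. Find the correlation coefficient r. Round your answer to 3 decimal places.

|r| = √0.669 = 0.818
The association is negative, so r = −0.818.

-0.818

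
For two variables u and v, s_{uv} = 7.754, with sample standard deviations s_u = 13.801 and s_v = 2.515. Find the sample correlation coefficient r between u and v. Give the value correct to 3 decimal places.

0.223

r = Cov(u,v) / (s_u · s_v) = 7.754 / (13.801 × 2.515)
  = 7.754 / 34.7095 ≈ 0.223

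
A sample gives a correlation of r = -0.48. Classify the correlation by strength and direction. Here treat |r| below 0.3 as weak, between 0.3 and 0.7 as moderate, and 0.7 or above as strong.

moderate negative

r = -0.48 < 0 so the relationship is negative.
|r| = 0.48, which falls in the moderate range.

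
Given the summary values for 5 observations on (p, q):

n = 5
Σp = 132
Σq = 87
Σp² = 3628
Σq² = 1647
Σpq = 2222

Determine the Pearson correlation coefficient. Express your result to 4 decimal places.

-0.5416

r = (nΣpq − ΣpΣq) / √[(nΣp² − (Σp)²)(nΣq² − (Σq)²)]
Numerator: 5×2222 − 132×87 = -374
Denominator: √[(18140 − 17424)(8235 − 7569)] = √[716 × 666] = 690.5476
r = -374 / 690.5476 ≈ -0.5416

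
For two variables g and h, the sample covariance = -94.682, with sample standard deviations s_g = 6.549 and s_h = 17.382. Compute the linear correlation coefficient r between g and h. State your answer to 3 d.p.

r = Cov(g,h) / (s_g · s_h) = -94.682 / (6.549 × 17.382)
  = -94.682 / 113.8347 ≈ -0.832

-0.832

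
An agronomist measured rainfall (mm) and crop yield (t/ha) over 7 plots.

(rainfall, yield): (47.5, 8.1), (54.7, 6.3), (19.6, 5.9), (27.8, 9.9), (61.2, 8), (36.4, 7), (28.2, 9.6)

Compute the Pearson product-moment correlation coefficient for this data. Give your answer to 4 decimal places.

n = 7, Σx = 275.4, Σy = 54.8, Σx² = 12270.98, Σy² = 443.28, Σxy = 2135.34
nΣxy − ΣxΣy = 14947.38 − 15091.92 = -144.54
nΣx² − (Σx)² = 85896.86 − 75845.16 = 10051.7; nΣy² − (Σy)² = 3102.96 − 3003.04 = 99.92
r = -144.54 / √(10051.7 × 99.92) = -144.54 / 1002.1806 ≈ -0.1442

-0.1442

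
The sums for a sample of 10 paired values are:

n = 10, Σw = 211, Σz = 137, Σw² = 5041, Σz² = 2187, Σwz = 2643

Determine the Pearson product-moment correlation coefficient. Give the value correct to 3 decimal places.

r = (nΣwz − ΣwΣz) / √[(nΣw² − (Σw)²)(nΣz² − (Σz)²)]
Numerator: 10×2643 − 211×137 = -2477
Denominator: √[(50410 − 44521)(21870 − 18769)] = √[5889 × 3101] = 4273.3814
r = -2477 / 4273.3814 ≈ -0.580

-0.580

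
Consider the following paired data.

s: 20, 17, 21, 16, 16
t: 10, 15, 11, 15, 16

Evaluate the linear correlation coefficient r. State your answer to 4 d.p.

n = 5, Σs = 90, Σt = 67, Σs² = 1642, Σt² = 927, Σst = 1182
nΣst − ΣsΣt = 5910 − 6030 = -120
nΣs² − (Σs)² = 8210 − 8100 = 110; nΣt² − (Σt)² = 4635 − 4489 = 146
r = -120 / √(110 × 146) = -120 / 126.7281 ≈ -0.9469

-0.9469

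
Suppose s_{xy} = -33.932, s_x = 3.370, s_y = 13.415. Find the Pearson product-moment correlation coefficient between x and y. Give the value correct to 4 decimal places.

-0.7506

r = Cov(x,y) / (s_x · s_y) = -33.932 / (3.370 × 13.415)
  = -33.932 / 45.2085 ≈ -0.7506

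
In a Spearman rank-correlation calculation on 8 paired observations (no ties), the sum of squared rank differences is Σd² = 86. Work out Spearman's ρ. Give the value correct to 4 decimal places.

ρ = 1 − 6Σd² / [n(n²−1)] = 1 − 6×86 / (8×63)
  = 1 − 516/504 = 1 − 1.02381 ≈ -0.0238

-0.0238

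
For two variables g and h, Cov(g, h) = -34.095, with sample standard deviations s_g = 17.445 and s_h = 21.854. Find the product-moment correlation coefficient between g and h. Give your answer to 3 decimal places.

-0.089

r = Cov(g,h) / (s_g · s_h) = -34.095 / (17.445 × 21.854)
  = -34.095 / 381.2430 ≈ -0.089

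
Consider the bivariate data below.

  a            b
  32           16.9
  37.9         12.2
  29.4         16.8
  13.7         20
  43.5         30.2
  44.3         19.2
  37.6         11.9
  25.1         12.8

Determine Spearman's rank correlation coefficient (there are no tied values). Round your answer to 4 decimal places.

0.0952

Rank a: 4, 6, 3, 1, 7, 8, 5, 2
Rank b: 5, 2, 4, 7, 8, 6, 1, 3
d = rank(a) − rank(b): -1, 4, -1, -6, -1, 2, 4, -1; Σd² = 76
ρ = 1 − 6Σd² / [n(n²−1)] = 1 − 6×76 / (8×63) = 1 − 456/504 ≈ 0.0952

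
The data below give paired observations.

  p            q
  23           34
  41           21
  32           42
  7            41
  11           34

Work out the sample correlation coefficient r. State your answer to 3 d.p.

-0.575

n = 5, Σp = 114, Σq = 172, Σp² = 3404, Σq² = 6198, Σpq = 3648
nΣpq − ΣpΣq = 18240 − 19608 = -1368
nΣp² − (Σp)² = 17020 − 12996 = 4024; nΣq² − (Σq)² = 30990 − 29584 = 1406
r = -1368 / √(4024 × 1406) = -1368 / 2378.6013 ≈ -0.575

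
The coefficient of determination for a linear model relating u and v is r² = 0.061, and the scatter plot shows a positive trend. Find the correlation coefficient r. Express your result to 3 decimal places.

0.247

|r| = √0.061 = 0.247
The association is positive, so r = 0.247.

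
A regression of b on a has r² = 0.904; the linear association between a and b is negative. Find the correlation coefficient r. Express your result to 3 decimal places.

|r| = √0.904 = 0.951
The association is negative, so r = −0.951.

-0.951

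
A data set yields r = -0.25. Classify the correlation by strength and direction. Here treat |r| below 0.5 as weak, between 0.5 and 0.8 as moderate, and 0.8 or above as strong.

weak negative

r = -0.25 < 0 so the relationship is negative.
|r| = 0.25, which falls in the weak range.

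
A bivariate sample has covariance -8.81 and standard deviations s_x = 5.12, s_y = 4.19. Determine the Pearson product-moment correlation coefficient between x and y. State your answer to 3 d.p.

r = Cov(x,y) / (s_x · s_y) = -8.81 / (5.12 × 4.19)
  = -8.81 / 21.4528 ≈ -0.411

-0.411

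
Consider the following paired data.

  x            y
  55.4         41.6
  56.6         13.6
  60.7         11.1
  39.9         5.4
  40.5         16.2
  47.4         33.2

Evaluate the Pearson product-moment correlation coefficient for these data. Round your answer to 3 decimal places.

n = 6, Σx = 300.5, Σy = 121.1, Σx² = 15436.23, Σy² = 3432.57, Σxy = 6193.41
nΣxy − ΣxΣy = 37160.46 − 36390.55 = 769.91
nΣx² − (Σx)² = 92617.38 − 90300.25 = 2317.13; nΣy² − (Σy)² = 20595.42 − 14665.21 = 5930.21
r = 769.91 / √(2317.13 × 5930.21) = 769.91 / 3706.8946 ≈ 0.208

0.208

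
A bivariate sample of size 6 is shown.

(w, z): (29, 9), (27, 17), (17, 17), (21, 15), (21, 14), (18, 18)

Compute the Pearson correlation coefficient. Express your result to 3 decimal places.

-0.667

n = 6, Σw = 133, Σz = 90, Σw² = 3065, Σz² = 1404, Σwz = 1942
nΣwz − ΣwΣz = 11652 − 11970 = -318
nΣw² − (Σw)² = 18390 − 17689 = 701; nΣz² − (Σz)² = 8424 − 8100 = 324
r = -318 / √(701 × 324) = -318 / 476.5753 ≈ -0.667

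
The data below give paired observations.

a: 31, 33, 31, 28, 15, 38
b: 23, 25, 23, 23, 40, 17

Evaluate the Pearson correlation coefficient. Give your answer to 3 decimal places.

-0.958

n = 6, Σa = 176, Σb = 151, Σa² = 5464, Σb² = 4101, Σab = 4141
nΣab − ΣaΣb = 24846 − 26576 = -1730
nΣa² − (Σa)² = 32784 − 30976 = 1808; nΣb² − (Σb)² = 24606 − 22801 = 1805
r = -1730 / √(1808 × 1805) = -1730 / 1806.4994 ≈ -0.958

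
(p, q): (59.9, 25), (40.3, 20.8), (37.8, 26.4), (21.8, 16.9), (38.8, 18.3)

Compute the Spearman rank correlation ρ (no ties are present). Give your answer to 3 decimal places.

0.400

Rank p: 5, 4, 2, 1, 3
Rank q: 4, 3, 5, 1, 2
d = rank(p) − rank(q): 1, 1, -3, 0, 1; Σd² = 12
ρ = 1 − 6Σd² / [n(n²−1)] = 1 − 6×12 / (5×24) = 1 − 72/120 ≈ 0.400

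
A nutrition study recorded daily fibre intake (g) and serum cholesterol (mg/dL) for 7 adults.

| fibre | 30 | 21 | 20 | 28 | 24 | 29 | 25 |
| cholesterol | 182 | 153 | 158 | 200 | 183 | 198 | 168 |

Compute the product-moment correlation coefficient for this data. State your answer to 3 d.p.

0.837

n = 7, Σx = 177, Σy = 1242, Σx² = 4567, Σy² = 222414, Σxy = 31767
nΣxy − ΣxΣy = 222369 − 219834 = 2535
nΣx² − (Σx)² = 31969 − 31329 = 640; nΣy² − (Σy)² = 1556898 − 1542564 = 14334
r = 2535 / √(640 × 14334) = 2535 / 3028.8216 ≈ 0.837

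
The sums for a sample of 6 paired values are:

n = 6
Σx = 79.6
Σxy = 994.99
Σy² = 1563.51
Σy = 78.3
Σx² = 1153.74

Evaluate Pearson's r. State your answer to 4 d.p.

r = (nΣxy − ΣxΣy) / √[(nΣx² − (Σx)²)(nΣy² − (Σy)²)]
Numerator: 6×994.99 − 79.6×78.3 = -262.74
Denominator: √[(6922.44 − 6336.16)(9381.06 − 6130.89)] = √[586.28 × 3250.17] = 1380.4020
r = -262.74 / 1380.4020 ≈ -0.1903

-0.1903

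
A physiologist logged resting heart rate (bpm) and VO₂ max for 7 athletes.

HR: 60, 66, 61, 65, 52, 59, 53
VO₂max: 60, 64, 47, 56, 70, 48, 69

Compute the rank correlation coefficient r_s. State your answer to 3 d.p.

Rank HR: 4, 7, 5, 6, 1, 3, 2
Rank VO₂max: 4, 5, 1, 3, 7, 2, 6
d = rank(HR) − rank(VO₂max): 0, 2, 4, 3, -6, 1, -4; Σd² = 82
ρ = 1 − 6Σd² / [n(n²−1)] = 1 − 6×82 / (7×48) = 1 − 492/336 ≈ -0.464

-0.464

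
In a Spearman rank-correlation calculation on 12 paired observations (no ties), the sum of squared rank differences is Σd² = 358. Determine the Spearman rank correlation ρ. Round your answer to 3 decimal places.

-0.252

ρ = 1 − 6Σd² / [n(n²−1)] = 1 − 6×358 / (12×143)
  = 1 − 2148/1716 = 1 − 1.2517 ≈ -0.252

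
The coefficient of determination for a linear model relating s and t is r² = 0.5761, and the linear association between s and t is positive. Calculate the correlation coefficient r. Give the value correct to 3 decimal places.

|r| = √0.5761 = 0.759
The association is positive, so r = 0.759.

0.759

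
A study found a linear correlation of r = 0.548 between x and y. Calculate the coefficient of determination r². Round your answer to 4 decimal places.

0.3003

r² = (0.548)² = 0.3003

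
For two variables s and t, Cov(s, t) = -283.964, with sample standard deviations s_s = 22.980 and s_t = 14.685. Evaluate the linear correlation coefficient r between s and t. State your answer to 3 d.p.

r = Cov(s,t) / (s_s · s_t) = -283.964 / (22.980 × 14.685)
  = -283.964 / 337.4613 ≈ -0.841

-0.841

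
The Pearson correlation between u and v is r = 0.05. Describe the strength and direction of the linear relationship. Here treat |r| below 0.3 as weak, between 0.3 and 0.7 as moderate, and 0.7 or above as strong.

weak positive

r = 0.05 > 0 so the relationship is positive.
|r| = 0.05, which falls in the weak range.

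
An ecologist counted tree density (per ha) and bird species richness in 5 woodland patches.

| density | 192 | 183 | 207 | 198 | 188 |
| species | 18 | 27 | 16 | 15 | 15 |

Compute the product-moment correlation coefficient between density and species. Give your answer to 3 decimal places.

-0.630

n = 5, Σx = 968, Σy = 91, Σx² = 187750, Σy² = 1759, Σxy = 17499
nΣxy − ΣxΣy = 87495 − 88088 = -593
nΣx² − (Σx)² = 938750 − 937024 = 1726; nΣy² − (Σy)² = 8795 − 8281 = 514
r = -593 / √(1726 × 514) = -593 / 941.8938 ≈ -0.630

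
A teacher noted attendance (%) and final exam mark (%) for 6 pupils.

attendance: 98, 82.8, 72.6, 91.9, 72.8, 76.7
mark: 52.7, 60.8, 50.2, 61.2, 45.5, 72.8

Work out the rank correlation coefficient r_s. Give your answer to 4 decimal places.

0.4286

Rank attendance: 6, 4, 1, 5, 2, 3
Rank mark: 3, 4, 2, 5, 1, 6
d = rank(attendance) − rank(mark): 3, 0, -1, 0, 1, -3; Σd² = 20
ρ = 1 − 6Σd² / [n(n²−1)] = 1 − 6×20 / (6×35) = 1 − 120/210 ≈ 0.4286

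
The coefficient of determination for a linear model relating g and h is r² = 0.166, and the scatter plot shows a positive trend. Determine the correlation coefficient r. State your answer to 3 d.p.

|r| = √0.166 = 0.407
The association is positive, so r = 0.407.

0.407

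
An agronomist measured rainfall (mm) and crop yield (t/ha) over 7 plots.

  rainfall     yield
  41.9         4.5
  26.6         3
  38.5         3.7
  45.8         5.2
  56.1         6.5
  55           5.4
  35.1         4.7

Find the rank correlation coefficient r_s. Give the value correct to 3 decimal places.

Rank rainfall: 4, 1, 3, 5, 7, 6, 2
Rank yield: 3, 1, 2, 5, 7, 6, 4
d = rank(rainfall) − rank(yield): 1, 0, 1, 0, 0, 0, -2; Σd² = 6
ρ = 1 − 6Σd² / [n(n²−1)] = 1 − 6×6 / (7×48) = 1 − 36/336 ≈ 0.893

0.893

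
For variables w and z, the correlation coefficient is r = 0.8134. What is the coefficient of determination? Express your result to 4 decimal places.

r² = (0.8134)² = 0.6616

0.6616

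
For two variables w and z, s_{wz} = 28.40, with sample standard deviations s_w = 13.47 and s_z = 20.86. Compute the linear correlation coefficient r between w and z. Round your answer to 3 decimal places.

r = Cov(w,z) / (s_w · s_z) = 28.40 / (13.47 × 20.86)
  = 28.40 / 280.9842 ≈ 0.101

0.101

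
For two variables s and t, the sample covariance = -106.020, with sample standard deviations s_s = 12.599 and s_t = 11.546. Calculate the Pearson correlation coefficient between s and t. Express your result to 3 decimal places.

-0.729

r = Cov(s,t) / (s_s · s_t) = -106.020 / (12.599 × 11.546)
  = -106.020 / 145.4681 ≈ -0.729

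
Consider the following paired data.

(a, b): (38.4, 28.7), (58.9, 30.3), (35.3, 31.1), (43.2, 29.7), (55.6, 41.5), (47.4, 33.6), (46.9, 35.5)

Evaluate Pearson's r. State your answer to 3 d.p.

0.491

n = 7, Σa = 325.7, Σb = 230.4, Σa² = 15593.83, Σb² = 7702.54, Σab = 10832.61
nΣab − ΣaΣb = 75828.27 − 75041.28 = 786.99
nΣa² − (Σa)² = 109156.81 − 106080.49 = 3076.32; nΣb² − (Σb)² = 53917.78 − 53084.16 = 833.62
r = 786.99 / √(3076.32 × 833.62) = 786.99 / 1601.4000 ≈ 0.491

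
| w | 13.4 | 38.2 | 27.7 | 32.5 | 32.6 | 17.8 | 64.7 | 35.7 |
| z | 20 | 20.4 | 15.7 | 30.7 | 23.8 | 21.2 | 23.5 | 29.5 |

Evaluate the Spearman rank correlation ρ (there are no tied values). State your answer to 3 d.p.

Rank w: 1, 7, 3, 4, 5, 2, 8, 6
Rank z: 2, 3, 1, 8, 6, 4, 5, 7
d = rank(w) − rank(z): -1, 4, 2, -4, -1, -2, 3, -1; Σd² = 52
ρ = 1 − 6Σd² / [n(n²−1)] = 1 − 6×52 / (8×63) = 1 − 312/504 ≈ 0.381

0.381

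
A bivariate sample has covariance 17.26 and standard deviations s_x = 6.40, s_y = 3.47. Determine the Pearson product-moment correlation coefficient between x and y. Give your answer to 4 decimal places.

0.7772

r = Cov(x,y) / (s_x · s_y) = 17.26 / (6.40 × 3.47)
  = 17.26 / 22.2080 ≈ 0.7772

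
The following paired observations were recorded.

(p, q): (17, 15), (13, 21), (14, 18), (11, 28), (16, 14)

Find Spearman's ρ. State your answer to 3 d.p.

-0.900

Rank p: 5, 2, 3, 1, 4
Rank q: 2, 4, 3, 5, 1
d = rank(p) − rank(q): 3, -2, 0, -4, 3; Σd² = 38
ρ = 1 − 6Σd² / [n(n²−1)] = 1 − 6×38 / (5×24) = 1 − 228/120 ≈ -0.900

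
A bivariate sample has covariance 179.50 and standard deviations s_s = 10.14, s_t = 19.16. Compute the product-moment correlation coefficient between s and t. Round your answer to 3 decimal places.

0.924

r = Cov(s,t) / (s_s · s_t) = 179.50 / (10.14 × 19.16)
  = 179.50 / 194.2824 ≈ 0.924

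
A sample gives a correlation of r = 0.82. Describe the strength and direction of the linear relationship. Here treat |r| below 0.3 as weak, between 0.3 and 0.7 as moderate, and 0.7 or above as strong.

strong positive

r = 0.82 > 0 so the relationship is positive.
|r| = 0.82, which falls in the strong range.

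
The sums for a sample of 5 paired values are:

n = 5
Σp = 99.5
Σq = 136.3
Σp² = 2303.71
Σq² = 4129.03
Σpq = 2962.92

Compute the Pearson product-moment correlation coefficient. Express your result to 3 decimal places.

r = (nΣpq − ΣpΣq) / √[(nΣp² − (Σp)²)(nΣq² − (Σq)²)]
Numerator: 5×2962.92 − 99.5×136.3 = 1252.75
Denominator: √[(11518.55 − 9900.25)(20645.15 − 18577.69)] = √[1618.3 × 2067.46] = 1829.1448
r = 1252.75 / 1829.1448 ≈ 0.685

0.685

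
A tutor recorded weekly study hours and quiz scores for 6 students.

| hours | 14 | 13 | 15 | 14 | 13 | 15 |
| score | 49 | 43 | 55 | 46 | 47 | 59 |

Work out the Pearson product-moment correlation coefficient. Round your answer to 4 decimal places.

0.8924

n = 6, Σx = 84, Σy = 299, Σx² = 1180, Σy² = 15081, Σxy = 4210
nΣxy − ΣxΣy = 25260 − 25116 = 144
nΣx² − (Σx)² = 7080 − 7056 = 24; nΣy² − (Σy)² = 90486 − 89401 = 1085
r = 144 / √(24 × 1085) = 144 / 161.3691 ≈ 0.8924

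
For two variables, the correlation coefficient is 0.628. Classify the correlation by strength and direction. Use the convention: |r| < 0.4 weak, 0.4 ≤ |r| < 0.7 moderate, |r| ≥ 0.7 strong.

r = 0.628 > 0 so the relationship is positive.
|r| = 0.628, which falls in the moderate range.

moderate positive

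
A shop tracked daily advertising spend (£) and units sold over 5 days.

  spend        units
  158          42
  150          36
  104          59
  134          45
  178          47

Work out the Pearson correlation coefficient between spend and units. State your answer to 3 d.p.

n = 5, Σx = 724, Σy = 229, Σx² = 107920, Σy² = 10775, Σxy = 32568
nΣxy − ΣxΣy = 162840 − 165796 = -2956
nΣx² − (Σx)² = 539600 − 524176 = 15424; nΣy² − (Σy)² = 53875 − 52441 = 1434
r = -2956 / √(15424 × 1434) = -2956 / 4702.9795 ≈ -0.629

-0.629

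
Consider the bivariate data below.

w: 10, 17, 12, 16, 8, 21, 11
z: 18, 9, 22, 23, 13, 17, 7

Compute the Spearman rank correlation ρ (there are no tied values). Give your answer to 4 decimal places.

0.1071

Rank w: 2, 6, 4, 5, 1, 7, 3
Rank z: 5, 2, 6, 7, 3, 4, 1
d = rank(w) − rank(z): -3, 4, -2, -2, -2, 3, 2; Σd² = 50
ρ = 1 − 6Σd² / [n(n²−1)] = 1 − 6×50 / (7×48) = 1 − 300/336 ≈ 0.1071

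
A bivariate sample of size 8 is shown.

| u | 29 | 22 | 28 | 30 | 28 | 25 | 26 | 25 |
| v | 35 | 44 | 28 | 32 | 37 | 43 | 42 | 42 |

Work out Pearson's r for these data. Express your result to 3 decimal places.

n = 8, Σu = 213, Σv = 303, Σu² = 5719, Σv² = 11715, Σuv = 7980
nΣuv − ΣuΣv = 63840 − 64539 = -699
nΣu² − (Σu)² = 45752 − 45369 = 383; nΣv² − (Σv)² = 93720 − 91809 = 1911
r = -699 / √(383 × 1911) = -699 / 855.5191 ≈ -0.817

-0.817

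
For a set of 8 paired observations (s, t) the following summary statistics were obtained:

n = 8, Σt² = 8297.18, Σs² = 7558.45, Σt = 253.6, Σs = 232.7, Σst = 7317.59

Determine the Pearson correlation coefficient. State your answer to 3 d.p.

-0.131

r = (nΣst − ΣsΣt) / √[(nΣs² − (Σs)²)(nΣt² − (Σt)²)]
Numerator: 8×7317.59 − 232.7×253.6 = -472
Denominator: √[(60467.6 − 54149.29)(66377.44 − 64312.96)] = √[6318.31 × 2064.48] = 3611.6512
r = -472 / 3611.6512 ≈ -0.131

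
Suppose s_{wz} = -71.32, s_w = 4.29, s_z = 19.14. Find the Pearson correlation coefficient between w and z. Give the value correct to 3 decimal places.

-0.869

r = Cov(w,z) / (s_w · s_z) = -71.32 / (4.29 × 19.14)
  = -71.32 / 82.1106 ≈ -0.869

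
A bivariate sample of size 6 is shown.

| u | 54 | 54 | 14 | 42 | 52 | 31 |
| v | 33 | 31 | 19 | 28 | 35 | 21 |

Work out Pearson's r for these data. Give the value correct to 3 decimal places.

0.944

n = 6, Σu = 247, Σv = 167, Σu² = 11457, Σv² = 4861, Σuv = 7369
nΣuv − ΣuΣv = 44214 − 41249 = 2965
nΣu² − (Σu)² = 68742 − 61009 = 7733; nΣv² − (Σv)² = 29166 − 27889 = 1277
r = 2965 / √(7733 × 1277) = 2965 / 3142.4578 ≈ 0.944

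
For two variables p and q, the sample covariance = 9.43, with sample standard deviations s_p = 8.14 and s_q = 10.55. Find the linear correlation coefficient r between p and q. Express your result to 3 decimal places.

0.110

r = Cov(p,q) / (s_p · s_q) = 9.43 / (8.14 × 10.55)
  = 9.43 / 85.8770 ≈ 0.110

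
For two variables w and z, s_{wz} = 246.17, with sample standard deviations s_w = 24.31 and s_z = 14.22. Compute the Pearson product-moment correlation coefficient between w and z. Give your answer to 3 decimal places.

r = Cov(w,z) / (s_w · s_z) = 246.17 / (24.31 × 14.22)
  = 246.17 / 345.6882 ≈ 0.712

0.712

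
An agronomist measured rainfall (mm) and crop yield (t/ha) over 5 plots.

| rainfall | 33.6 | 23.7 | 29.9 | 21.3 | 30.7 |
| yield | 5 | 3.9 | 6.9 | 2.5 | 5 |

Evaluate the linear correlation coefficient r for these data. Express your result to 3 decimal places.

0.746

n = 5, Σx = 139.2, Σy = 23.3, Σx² = 3980.84, Σy² = 119.07, Σxy = 673.49
nΣxy − ΣxΣy = 3367.45 − 3243.36 = 124.09
nΣx² − (Σx)² = 19904.2 − 19376.64 = 527.56; nΣy² − (Σy)² = 595.35 − 542.89 = 52.46
r = 124.09 / √(527.56 × 52.46) = 124.09 / 166.3604 ≈ 0.746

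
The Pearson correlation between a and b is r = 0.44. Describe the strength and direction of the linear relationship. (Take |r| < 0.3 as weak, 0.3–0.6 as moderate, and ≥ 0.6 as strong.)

moderate positive

r = 0.44 > 0 so the relationship is positive.
|r| = 0.44, which falls in the moderate range.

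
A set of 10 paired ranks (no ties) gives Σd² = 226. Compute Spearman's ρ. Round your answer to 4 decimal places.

-0.3697

ρ = 1 − 6Σd² / [n(n²−1)] = 1 − 6×226 / (10×99)
  = 1 − 1356/990 = 1 − 1.36970 ≈ -0.3697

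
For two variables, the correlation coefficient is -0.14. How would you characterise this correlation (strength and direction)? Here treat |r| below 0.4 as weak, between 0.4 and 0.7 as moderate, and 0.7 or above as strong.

weak negative

r = -0.14 < 0 so the relationship is negative.
|r| = 0.14, which falls in the weak range.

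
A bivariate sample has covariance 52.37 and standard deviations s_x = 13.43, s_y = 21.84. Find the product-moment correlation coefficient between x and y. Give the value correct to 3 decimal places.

0.179

r = Cov(x,y) / (s_x · s_y) = 52.37 / (13.43 × 21.84)
  = 52.37 / 293.3112 ≈ 0.179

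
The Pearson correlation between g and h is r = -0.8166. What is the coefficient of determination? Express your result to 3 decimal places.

r² = (-0.8166)² = 0.667

0.667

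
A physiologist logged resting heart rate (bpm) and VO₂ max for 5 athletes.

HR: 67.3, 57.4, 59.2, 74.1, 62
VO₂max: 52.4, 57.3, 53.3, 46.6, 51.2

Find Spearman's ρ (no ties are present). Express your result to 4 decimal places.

Rank HR: 4, 1, 2, 5, 3
Rank VO₂max: 3, 5, 4, 1, 2
d = rank(HR) − rank(VO₂max): 1, -4, -2, 4, 1; Σd² = 38
ρ = 1 − 6Σd² / [n(n²−1)] = 1 − 6×38 / (5×24) = 1 − 228/120 ≈ -0.9000

-0.9000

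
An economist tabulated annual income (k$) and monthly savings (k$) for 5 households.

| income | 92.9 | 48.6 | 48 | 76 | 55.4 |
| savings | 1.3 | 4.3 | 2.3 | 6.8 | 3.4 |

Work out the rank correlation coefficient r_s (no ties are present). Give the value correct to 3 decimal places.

-0.100

Rank income: 5, 2, 1, 4, 3
Rank savings: 1, 4, 2, 5, 3
d = rank(income) − rank(savings): 4, -2, -1, -1, 0; Σd² = 22
ρ = 1 − 6Σd² / [n(n²−1)] = 1 − 6×22 / (5×24) = 1 − 132/120 ≈ -0.100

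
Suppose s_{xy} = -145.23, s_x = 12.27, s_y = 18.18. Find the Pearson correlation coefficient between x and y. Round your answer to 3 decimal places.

r = Cov(x,y) / (s_x · s_y) = -145.23 / (12.27 × 18.18)
  = -145.23 / 223.0686 ≈ -0.651

-0.651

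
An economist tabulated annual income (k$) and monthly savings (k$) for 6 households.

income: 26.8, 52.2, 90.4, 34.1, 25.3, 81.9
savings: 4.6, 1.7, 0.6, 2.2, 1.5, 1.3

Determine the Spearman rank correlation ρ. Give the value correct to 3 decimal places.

Rank income: 2, 4, 6, 3, 1, 5
Rank savings: 6, 4, 1, 5, 3, 2
d = rank(income) − rank(savings): -4, 0, 5, -2, -2, 3; Σd² = 58
ρ = 1 − 6Σd² / [n(n²−1)] = 1 − 6×58 / (6×35) = 1 − 348/210 ≈ -0.657

-0.657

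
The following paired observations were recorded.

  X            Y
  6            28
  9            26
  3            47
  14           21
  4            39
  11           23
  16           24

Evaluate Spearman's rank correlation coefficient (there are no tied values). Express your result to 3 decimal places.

Rank X: 3, 4, 1, 6, 2, 5, 7
Rank Y: 5, 4, 7, 1, 6, 2, 3
d = rank(X) − rank(Y): -2, 0, -6, 5, -4, 3, 4; Σd² = 106
ρ = 1 − 6Σd² / [n(n²−1)] = 1 − 6×106 / (7×48) = 1 − 636/336 ≈ -0.893

-0.893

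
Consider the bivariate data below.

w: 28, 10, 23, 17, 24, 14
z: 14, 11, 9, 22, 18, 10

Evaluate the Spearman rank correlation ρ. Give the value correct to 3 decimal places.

Rank w: 6, 1, 4, 3, 5, 2
Rank z: 4, 3, 1, 6, 5, 2
d = rank(w) − rank(z): 2, -2, 3, -3, 0, 0; Σd² = 26
ρ = 1 − 6Σd² / [n(n²−1)] = 1 − 6×26 / (6×35) = 1 − 156/210 ≈ 0.257

0.257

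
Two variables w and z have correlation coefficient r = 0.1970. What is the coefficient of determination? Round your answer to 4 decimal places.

r² = (0.1970)² = 0.0388

0.0388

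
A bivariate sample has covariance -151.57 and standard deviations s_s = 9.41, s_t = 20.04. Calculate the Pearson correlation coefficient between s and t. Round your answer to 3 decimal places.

-0.804

r = Cov(s,t) / (s_s · s_t) = -151.57 / (9.41 × 20.04)
  = -151.57 / 188.5764 ≈ -0.804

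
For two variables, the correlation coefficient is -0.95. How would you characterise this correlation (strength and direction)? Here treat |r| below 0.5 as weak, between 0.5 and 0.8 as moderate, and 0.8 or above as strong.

r = -0.95 < 0 so the relationship is negative.
|r| = 0.95, which falls in the strong range.

strong negative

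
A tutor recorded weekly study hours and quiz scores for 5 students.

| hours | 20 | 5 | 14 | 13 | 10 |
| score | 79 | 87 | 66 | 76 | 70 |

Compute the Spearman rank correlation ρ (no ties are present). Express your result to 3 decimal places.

Rank hours: 5, 1, 4, 3, 2
Rank score: 4, 5, 1, 3, 2
d = rank(hours) − rank(score): 1, -4, 3, 0, 0; Σd² = 26
ρ = 1 − 6Σd² / [n(n²−1)] = 1 − 6×26 / (5×24) = 1 − 156/120 ≈ -0.300

-0.300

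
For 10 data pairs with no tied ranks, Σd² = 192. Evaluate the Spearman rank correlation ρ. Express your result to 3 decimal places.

ρ = 1 − 6Σd² / [n(n²−1)] = 1 − 6×192 / (10×99)
  = 1 − 1152/990 = 1 − 1.1636 ≈ -0.164

-0.164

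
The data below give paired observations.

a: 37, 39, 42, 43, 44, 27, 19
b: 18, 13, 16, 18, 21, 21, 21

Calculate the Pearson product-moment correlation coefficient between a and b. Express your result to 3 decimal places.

-0.471

n = 7, Σa = 251, Σb = 128, Σa² = 9529, Σb² = 2396, Σab = 4509
nΣab − ΣaΣb = 31563 − 32128 = -565
nΣa² − (Σa)² = 66703 − 63001 = 3702; nΣb² − (Σb)² = 16772 − 16384 = 388
r = -565 / √(3702 × 388) = -565 / 1198.4890 ≈ -0.471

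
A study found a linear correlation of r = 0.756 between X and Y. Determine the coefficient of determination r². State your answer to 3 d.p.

r² = (0.756)² = 0.572

0.572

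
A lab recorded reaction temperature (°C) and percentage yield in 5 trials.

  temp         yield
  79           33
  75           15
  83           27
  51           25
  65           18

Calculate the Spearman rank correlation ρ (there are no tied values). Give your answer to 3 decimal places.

Rank temp: 4, 3, 5, 1, 2
Rank yield: 5, 1, 4, 3, 2
d = rank(temp) − rank(yield): -1, 2, 1, -2, 0; Σd² = 10
ρ = 1 − 6Σd² / [n(n²−1)] = 1 − 6×10 / (5×24) = 1 − 60/120 ≈ 0.500

0.500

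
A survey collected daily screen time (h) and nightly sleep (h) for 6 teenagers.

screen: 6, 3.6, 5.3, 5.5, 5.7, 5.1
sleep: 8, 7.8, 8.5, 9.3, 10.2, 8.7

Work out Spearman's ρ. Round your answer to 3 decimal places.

Rank screen: 6, 1, 3, 4, 5, 2
Rank sleep: 2, 1, 3, 5, 6, 4
d = rank(screen) − rank(sleep): 4, 0, 0, -1, -1, -2; Σd² = 22
ρ = 1 − 6Σd² / [n(n²−1)] = 1 − 6×22 / (6×35) = 1 − 132/210 ≈ 0.371

0.371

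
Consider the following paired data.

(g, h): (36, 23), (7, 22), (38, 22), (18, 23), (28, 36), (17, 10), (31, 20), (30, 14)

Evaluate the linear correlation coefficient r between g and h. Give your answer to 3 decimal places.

0.165

n = 8, Σg = 205, Σh = 170, Σg² = 6047, Σh² = 4018, Σgh = 4450
nΣgh − ΣgΣh = 35600 − 34850 = 750
nΣg² − (Σg)² = 48376 − 42025 = 6351; nΣh² − (Σh)² = 32144 − 28900 = 3244
r = 750 / √(6351 × 3244) = 750 / 4539.0135 ≈ 0.165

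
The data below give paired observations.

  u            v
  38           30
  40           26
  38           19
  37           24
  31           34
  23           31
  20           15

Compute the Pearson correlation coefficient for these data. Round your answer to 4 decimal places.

n = 7, Σu = 227, Σv = 179, Σu² = 7747, Σv² = 4855, Σuv = 5857
nΣuv − ΣuΣv = 40999 − 40633 = 366
nΣu² − (Σu)² = 54229 − 51529 = 2700; nΣv² − (Σv)² = 33985 − 32041 = 1944
r = 366 / √(2700 × 1944) = 366 / 2291.0260 ≈ 0.1598

0.1598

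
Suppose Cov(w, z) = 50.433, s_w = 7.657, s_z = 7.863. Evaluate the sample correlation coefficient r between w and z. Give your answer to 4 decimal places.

0.8377

r = Cov(w,z) / (s_w · s_z) = 50.433 / (7.657 × 7.863)
  = 50.433 / 60.2070 ≈ 0.8377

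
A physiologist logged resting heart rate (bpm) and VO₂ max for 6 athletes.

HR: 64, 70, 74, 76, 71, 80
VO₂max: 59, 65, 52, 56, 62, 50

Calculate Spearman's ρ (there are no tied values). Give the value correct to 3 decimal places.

Rank HR: 1, 2, 4, 5, 3, 6
Rank VO₂max: 4, 6, 2, 3, 5, 1
d = rank(HR) − rank(VO₂max): -3, -4, 2, 2, -2, 5; Σd² = 62
ρ = 1 − 6Σd² / [n(n²−1)] = 1 − 6×62 / (6×35) = 1 − 372/210 ≈ -0.771

-0.771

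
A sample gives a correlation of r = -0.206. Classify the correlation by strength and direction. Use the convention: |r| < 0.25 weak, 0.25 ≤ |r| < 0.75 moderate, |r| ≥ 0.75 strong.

r = -0.206 < 0 so the relationship is negative.
|r| = 0.206, which falls in the weak range.

weak negative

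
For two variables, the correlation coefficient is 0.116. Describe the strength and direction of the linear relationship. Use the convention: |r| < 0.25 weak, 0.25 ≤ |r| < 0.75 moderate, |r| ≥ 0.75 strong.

r = 0.116 > 0 so the relationship is positive.
|r| = 0.116, which falls in the weak range.

weak positive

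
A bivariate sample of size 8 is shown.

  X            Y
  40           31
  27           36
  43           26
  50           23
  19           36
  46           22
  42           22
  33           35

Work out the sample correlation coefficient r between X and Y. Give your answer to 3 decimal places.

n = 8, ΣX = 300, ΣY = 231, ΣX² = 12008, ΣY² = 6951, ΣXY = 8255
nΣXY − ΣXΣY = 66040 − 69300 = -3260
nΣX² − (ΣX)² = 96064 − 90000 = 6064; nΣY² − (ΣY)² = 55608 − 53361 = 2247
r = -3260 / √(6064 × 2247) = -3260 / 3691.3152 ≈ -0.883

-0.883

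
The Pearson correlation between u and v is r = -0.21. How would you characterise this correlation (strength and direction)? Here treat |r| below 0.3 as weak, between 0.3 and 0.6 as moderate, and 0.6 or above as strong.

weak negative

r = -0.21 < 0 so the relationship is negative.
|r| = 0.21, which falls in the weak range.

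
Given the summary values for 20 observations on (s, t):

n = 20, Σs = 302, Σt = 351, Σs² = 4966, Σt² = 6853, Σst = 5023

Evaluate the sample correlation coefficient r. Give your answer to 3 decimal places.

r = (nΣst − ΣsΣt) / √[(nΣs² − (Σs)²)(nΣt² − (Σt)²)]
Numerator: 20×5023 − 302×351 = -5542
Denominator: √[(99320 − 91204)(137060 − 123201)] = √[8116 × 13859] = 10605.6421
r = -5542 / 10605.6421 ≈ -0.523

-0.523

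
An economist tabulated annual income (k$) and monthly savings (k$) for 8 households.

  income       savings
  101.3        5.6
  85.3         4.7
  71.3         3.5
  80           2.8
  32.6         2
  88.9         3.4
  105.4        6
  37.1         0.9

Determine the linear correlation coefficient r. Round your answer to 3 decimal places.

0.900

n = 8, Σx = 601.9, Σy = 28.9, Σx² = 50473.01, Σy² = 125.91, Σxy = 2474.99
nΣxy − ΣxΣy = 19799.92 − 17394.91 = 2405.01
nΣx² − (Σx)² = 403784.08 − 362283.61 = 41500.47; nΣy² − (Σy)² = 1007.28 − 835.21 = 172.07
r = 2405.01 / √(41500.47 × 172.07) = 2405.01 / 2672.2623 ≈ 0.900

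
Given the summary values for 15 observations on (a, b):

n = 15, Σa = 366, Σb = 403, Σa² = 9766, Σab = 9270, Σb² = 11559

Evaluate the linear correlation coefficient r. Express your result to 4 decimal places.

r = (nΣab − ΣaΣb) / √[(nΣa² − (Σa)²)(nΣb² − (Σb)²)]
Numerator: 15×9270 − 366×403 = -8448
Denominator: √[(146490 − 133956)(173385 − 162409)] = √[12534 × 10976] = 11729.1596
r = -8448 / 11729.1596 ≈ -0.7203

-0.7203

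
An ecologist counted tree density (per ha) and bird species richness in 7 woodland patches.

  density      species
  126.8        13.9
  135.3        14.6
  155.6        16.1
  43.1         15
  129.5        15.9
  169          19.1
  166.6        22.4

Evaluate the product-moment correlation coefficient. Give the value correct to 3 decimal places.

0.558

n = 7, Σx = 925.9, Σy = 117, Σx² = 133540.11, Σy² = 2009.96, Σxy = 15908.35
nΣxy − ΣxΣy = 111358.45 − 108330.3 = 3028.15
nΣx² − (Σx)² = 934780.77 − 857290.81 = 77489.96; nΣy² − (Σy)² = 14069.72 − 13689 = 380.72
r = 3028.15 / √(77489.96 × 380.72) = 3028.15 / 5431.5723 ≈ 0.558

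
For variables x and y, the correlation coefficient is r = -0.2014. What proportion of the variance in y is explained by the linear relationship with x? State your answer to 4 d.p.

0.0406

r² = (-0.2014)² = 0.0406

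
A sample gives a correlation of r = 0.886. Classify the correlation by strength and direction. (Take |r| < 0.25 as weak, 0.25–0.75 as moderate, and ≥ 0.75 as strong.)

r = 0.886 > 0 so the relationship is positive.
|r| = 0.886, which falls in the strong range.

strong positive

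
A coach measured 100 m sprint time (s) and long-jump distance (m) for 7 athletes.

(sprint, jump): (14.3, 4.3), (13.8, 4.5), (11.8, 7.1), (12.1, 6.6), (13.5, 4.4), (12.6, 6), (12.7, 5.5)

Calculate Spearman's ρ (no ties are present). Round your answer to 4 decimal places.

-0.9643

Rank sprint: 7, 6, 1, 2, 5, 3, 4
Rank jump: 1, 3, 7, 6, 2, 5, 4
d = rank(sprint) − rank(jump): 6, 3, -6, -4, 3, -2, 0; Σd² = 110
ρ = 1 − 6Σd² / [n(n²−1)] = 1 − 6×110 / (7×48) = 1 − 660/336 ≈ -0.9643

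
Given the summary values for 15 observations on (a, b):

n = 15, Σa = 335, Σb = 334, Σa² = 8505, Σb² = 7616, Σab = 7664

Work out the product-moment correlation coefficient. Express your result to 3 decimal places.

r = (nΣab − ΣaΣb) / √[(nΣa² − (Σa)²)(nΣb² − (Σb)²)]
Numerator: 15×7664 − 335×334 = 3070
Denominator: √[(127575 − 112225)(114240 − 111556)] = √[15350 × 2684] = 6418.6759
r = 3070 / 6418.6759 ≈ 0.478

0.478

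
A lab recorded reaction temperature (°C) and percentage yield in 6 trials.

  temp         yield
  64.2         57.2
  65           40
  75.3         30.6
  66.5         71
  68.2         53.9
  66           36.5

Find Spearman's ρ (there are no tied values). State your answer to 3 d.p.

-0.371

Rank temp: 1, 2, 6, 4, 5, 3
Rank yield: 5, 3, 1, 6, 4, 2
d = rank(temp) − rank(yield): -4, -1, 5, -2, 1, 1; Σd² = 48
ρ = 1 − 6Σd² / [n(n²−1)] = 1 − 6×48 / (6×35) = 1 − 288/210 ≈ -0.371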